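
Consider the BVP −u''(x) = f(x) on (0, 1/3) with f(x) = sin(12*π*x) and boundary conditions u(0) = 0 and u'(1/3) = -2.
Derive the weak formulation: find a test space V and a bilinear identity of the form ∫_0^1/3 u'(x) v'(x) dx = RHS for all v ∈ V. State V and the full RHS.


V = {v ∈ H^1(0, 1/3) : v(0) = 0} (test functions vanish at x = 0 where u is specified); weak form: ∫_0^1/3 u'v' dx = ∫_0^1/3 (sin(12*π*x)) v dx − 2·v(1/3) for all v ∈ V.

Multiply both sides by a test function v and integrate from 0 to 1/3:
  ∫_0^1/3 −u''(x) v(x) dx = ∫_0^1/3 f(x) v(x) dx.
Integrate the LHS by parts once:
  ∫_0^1/3 −u'' v dx = −[u'(x) v(x)]_0^1/3 + ∫_0^1/3 u'(x) v'(x) dx.
Thus ∫_0^1/3 u'(x) v'(x) dx = ∫_0^1/3 f(x) v(x) dx + [u'(x) v(x)]_0^1/3.
Choose V so that boundary terms are either known or forced to vanish.
Mixed BC: u(0) = 0 (Dirichlet) and u'(1/3) = -2 (Neumann). Define V = {v ∈ H^1(0, 1/3) : v(0) = 0}. Then [u' v]_0^1/3 = u'(1/3)·v(1/3) − u'(0)·0 = − 2·v(1/3).
Weak formulation: find u (satisfying any essential BC) such that ∫_0^1/3 u'(x) v'(x) dx = ∫_0^1/3 f v dx − 2·v(1/3) for all v ∈ V (Dirichlet at 0 absorbed into V; Neumann datum at x = 1/3 contributes the boundary term).
Substituting f(x) = sin(12*π*x), the right-hand side is ∫_0^1/3 (sin(12*π*x)) v dx − 2·v(1/3).


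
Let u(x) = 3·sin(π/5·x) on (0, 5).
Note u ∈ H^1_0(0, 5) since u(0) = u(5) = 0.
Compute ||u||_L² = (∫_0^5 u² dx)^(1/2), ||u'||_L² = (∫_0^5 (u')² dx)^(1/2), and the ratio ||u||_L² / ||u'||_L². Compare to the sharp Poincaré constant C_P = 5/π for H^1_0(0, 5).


||u||_L² / ||u'||_L² = 5/π = C_P.

u(x) = 3·sin(π/5·x), so u'(x) = 3*π*cos(π*x/5)/5.
Writing u(x) = A·sin(kπx/L) with A = 3 and k = 1, use ∫_0^L sin²(kπx/L) dx = L/2 and ∫_0^L cos²(kπx/L) dx = L/2.
u² = 9·sin²(π/5·x) and (u')² = 9*π^2/25·cos²(π/5·x), and each of sin², cos² integrates to L/2 = 5/2 over (0, 5).
∫_0^5 u² dx = 45/2, so ||u||_L² = 3*sqrt(10)/2.
∫_0^5 (u')² dx = 9*π^2/10, so ||u'||_L² = 3*sqrt(10)*π/10.
Ratio ||u||_L² / ||u'||_L² = 5/π.
Sharp Poincaré constant on H^1_0(0, 5) is C_P = L/π = 5/π, achieved by sin(π/5·x).
This is the k = 1 eigenfunction (up to amplitude), so the ratio equals the sharp Poincaré constant exactly.


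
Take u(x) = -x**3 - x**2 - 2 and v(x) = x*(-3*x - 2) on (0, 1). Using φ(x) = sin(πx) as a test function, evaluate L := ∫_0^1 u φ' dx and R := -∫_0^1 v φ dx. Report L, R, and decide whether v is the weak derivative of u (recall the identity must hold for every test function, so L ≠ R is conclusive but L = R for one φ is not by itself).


LHS = -12/π^3 + 5/π, RHS = -12/π^3 + 5/π. Yes, v = u' weakly.

u(x) = -x**3 - x**2 - 2, classical derivative u'(x) = -3*x**2 - 2*x.
φ(x) = sin(πx), so φ'(x) = π*cos(π*x).
Note φ(0) = φ(1) = 0, so the boundary term u·φ vanishes.
LHS = ∫_0^1 u(x) φ'(x) dx = ∫_0^1 (-π*x^3*cos(π*x) - π*x^2*cos(π*x) - 2*π*cos(π*x)) dx. Term by term:
  ∫_0^1 -2*π*cos(π*x) dx = 0;  ∫_0^1 -π*x^2*cos(π*x) dx = 2/π;  ∫_0^1 -π*x^3*cos(π*x) dx = -12/π^3 + 3/π.
Sum: 0 + 2/π + -12/π^3 + 3/π = -12/π^3 + 5/π.
So LHS = -12/π^3 + 5/π.
∫_0^1 v(x) φ(x) dx = ∫_0^1 (-3*x^2*sin(π*x) - 2*x*sin(π*x)) dx. Term by term:
  ∫_0^1 -3*x^2*sin(π*x) dx = -3/π + 12/π^3;  ∫_0^1 -2*x*sin(π*x) dx = -2/π.
Sum: -3/π + 12/π^3 − 2/π = -5/π + 12/π^3.
So RHS = -∫_0^1 v(x) φ(x) dx = -12/π^3 + 5/π.
LHS = RHS, so the identity holds for this test φ.
Moreover u is smooth here and v(x) = u'(x) = -3*x**2 - 2*x pointwise, so the identity holds for every test function. Hence v is the weak derivative of u.


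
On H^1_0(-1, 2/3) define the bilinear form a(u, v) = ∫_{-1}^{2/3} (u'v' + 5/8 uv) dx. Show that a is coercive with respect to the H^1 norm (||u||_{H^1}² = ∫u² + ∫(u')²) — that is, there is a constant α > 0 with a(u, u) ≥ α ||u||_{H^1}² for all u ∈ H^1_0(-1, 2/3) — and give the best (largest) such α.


α = (125 + 72*π^2)/(8*(25 + 9*π^2))

Coercivity of a(·,·) on H^1_0(-1, 2/3) means a(u, u) ≥ α ||u||_{H^1}² for every u ∈ H^1_0.
The interval has length L = 5/3, and Poincaré/coercivity depend only on L. Here a(u, u) = ∫(u')² + (5/8)·∫u².
Here 0 < c = 5/8 < 1. The condition a(u,u) ≥ α||u||_{H^1}² reads (1−α)∫(u')² ≥ (α−c)∫u². Any admissible α is ≤ 1 (rapidly oscillating u have ∫u²/∫(u')² → 0), and α = 1 would force 0 ≥ (1−c)∫u², impossible since c < 1; so 1−α > 0. By the sharp Poincaré inequality on H^1_0 of an interval of length L, ∫(u')² ≥ (π/L)²∫u² with equality for the first sine mode sin(π(x−x₀)/L) (x₀ the left endpoint), so the inequality holds for all u iff (1−α)(π/L)² ≥ α − c, i.e. α ≤ ((π/L)² + c)/((π/L)² + 1) = (1 + c(L/π)²)/(1 + (L/π)²). With (π/L)² = 9*π^2/25 and c = 5/8, the largest admissible constant is α = ((π/L)² + c)/((π/L)² + 1).
Simplifying, α = (125 + 72*π^2)/(8*(25 + 9*π^2)).


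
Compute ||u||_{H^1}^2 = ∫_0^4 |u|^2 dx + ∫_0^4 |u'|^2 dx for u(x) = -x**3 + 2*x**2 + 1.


||u||_{H^1}^2 = 36364/35

The H^1 norm (squared) on an interval (0, L) is
  ||u||_{H^1}^2 = ∫_0^L u(x)^2 dx + ∫_0^L u'(x)^2 dx.
Compute u'(x) = -3*x**2 + 4*x.
Then u(x)^2 = x**6 - 4*x**5 + 4*x**4 - 2*x**3 + 4*x**2 + 1 and u'(x)^2 = 9*x**4 - 24*x**3 + 16*x**2.
Integrate each monomial from 0 to 4 using ∫_0^4 c·x^n dx = c·4^(n+1)/(n+1):
  ∫_0^4 u(x)^2 dx = ∫_0^4 (x^6 - 4*x^5 + 4*x^4 - 2*x^3 + 4*x^2 + 1) dx. Term by term:
    ∫_0^4 x^6 dx = 16384/7;  ∫_0^4 -4*x^5 dx = -8192/3;  ∫_0^4 4*x^4 dx = 4096/5;
    ∫_0^4 -2*x^3 dx = -128;  ∫_0^4 4*x^2 dx = 256/3;  ∫_0^4 1 dx = 4.
  Sum: 16384/7 − 8192/3 + 4096/5 − 128 + 256/3 + 4 = 40996/105.
  ∫_0^4 u'(x)^2 dx = ∫_0^4 (9*x^4 - 24*x^3 + 16*x^2) dx. Term by term:
    ∫_0^4 9*x^4 dx = 9216/5;  ∫_0^4 -24*x^3 dx = -1536;  ∫_0^4 16*x^2 dx = 1024/3.
  Sum: 9216/5 − 1536 + 1024/3 = 9728/15.
Adding: ||u||_{H^1}^2 = 40996/105 + 9728/15 = 36364/35.


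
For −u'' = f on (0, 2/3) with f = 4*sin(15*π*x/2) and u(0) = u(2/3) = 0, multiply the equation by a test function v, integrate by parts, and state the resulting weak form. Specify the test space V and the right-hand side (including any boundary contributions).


V = H^1_0(0, 2/3) (so v(0) = v(2/3) = 0); weak form: ∫_0^2/3 u'v' dx = ∫_0^2/3 (4*sin(15*π*x/2)) v dx for all v ∈ V.

Multiply both sides by a test function v and integrate from 0 to 2/3:
  ∫_0^2/3 −u''(x) v(x) dx = ∫_0^2/3 f(x) v(x) dx.
Integrate the LHS by parts once:
  ∫_0^2/3 −u'' v dx = −[u'(x) v(x)]_0^2/3 + ∫_0^2/3 u'(x) v'(x) dx.
Thus ∫_0^2/3 u'(x) v'(x) dx = ∫_0^2/3 f(x) v(x) dx + [u'(x) v(x)]_0^2/3.
Choose V so that boundary terms are either known or forced to vanish.
u is Dirichlet: u(0) = u(2/3) = 0. Let V = H^1_0(0, 2/3); then v(0) = v(2/3) = 0, and [u' v]_0^2/3 = 0.
Weak formulation: find u (satisfying any essential BC) such that ∫_0^2/3 u'(x) v'(x) dx = ∫_0^2/3 f v dx for all v ∈ V.
Substituting f(x) = 4*sin(15*π*x/2), the right-hand side is ∫_0^2/3 (4*sin(15*π*x/2)) v dx.


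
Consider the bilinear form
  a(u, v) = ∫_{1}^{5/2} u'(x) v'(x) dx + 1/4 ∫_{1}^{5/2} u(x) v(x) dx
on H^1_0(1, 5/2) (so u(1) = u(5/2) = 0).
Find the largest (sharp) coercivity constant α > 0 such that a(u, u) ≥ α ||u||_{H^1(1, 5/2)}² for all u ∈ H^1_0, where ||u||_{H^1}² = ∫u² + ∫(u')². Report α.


α = (9 + 16*π^2)/(4*(9 + 4*π^2))

Coercivity of a(·,·) on H^1_0(1, 5/2) means a(u, u) ≥ α ||u||_{H^1}² for every u ∈ H^1_0.
The interval has length L = 3/2, and Poincaré/coercivity depend only on L. Here a(u, u) = ∫(u')² + (1/4)·∫u².
Here 0 < c = 1/4 < 1. The condition a(u,u) ≥ α||u||_{H^1}² reads (1−α)∫(u')² ≥ (α−c)∫u². Any admissible α is ≤ 1 (rapidly oscillating u have ∫u²/∫(u')² → 0), and α = 1 would force 0 ≥ (1−c)∫u², impossible since c < 1; so 1−α > 0. By the sharp Poincaré inequality on H^1_0 of an interval of length L, ∫(u')² ≥ (π/L)²∫u² with equality for the first sine mode sin(π(x−x₀)/L) (x₀ the left endpoint), so the inequality holds for all u iff (1−α)(π/L)² ≥ α − c, i.e. α ≤ ((π/L)² + c)/((π/L)² + 1) = (1 + c(L/π)²)/(1 + (L/π)²). With (π/L)² = 4*π^2/9 and c = 1/4, the largest admissible constant is α = ((π/L)² + c)/((π/L)² + 1).
Simplifying, α = (9 + 16*π^2)/(4*(9 + 4*π^2)).


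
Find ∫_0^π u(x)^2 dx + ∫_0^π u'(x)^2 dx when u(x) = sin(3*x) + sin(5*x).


||u||_{H^1(0,π)}^2 = 18*π

u'(x) = 3*cos(3*x) + 5*cos(5*x).
Expand u² and (u')² and integrate term by term on (0, π), using: for integers n ≥ 1, ∫_0^π sin²(nx) dx = ∫_0^π cos²(nx) dx = π/2; for n ≠ n', ∫_0^π sin(nx)sin(n'x) dx = ∫_0^π cos(nx)cos(n'x) dx = 0; and by product-to-sum, ∫_0^π sin(nx)cos(n'x) dx = ½∫_0^π [sin((n+n')x) + sin((n−n')x)] dx, which is 0 when n+n' is even and 2n/(n²−n'²) when n+n' is odd (it need not vanish on (0, π)).
  u² squared terms: (1)²·∫sin(3x)² dx = 1·π/2 = π/2;  (1)²·∫sin(5x)² dx = 1·π/2 = π/2.
  u² cross terms: 2·(1)·(1)·∫sin(3x)·sin(5x) dx = 2·(0) = 0.
  So ∫_0^π u² dx = π/2 + π/2 + 0 = π.
  (u')² squared terms: (3)²·∫cos(3x)² dx = 9·π/2 = 9*π/2;  (5)²·∫cos(5x)² dx = 25·π/2 = 25*π/2.
  (u')² cross terms: 2·(3)·(5)·∫cos(3x)·cos(5x) dx = 30·(0) = 0.
  So ∫_0^π (u')² dx = 9*π/2 + 25*π/2 + 0 = 17*π.
||u||_{H^1}^2 = (π) + (17*π) = 18*π.


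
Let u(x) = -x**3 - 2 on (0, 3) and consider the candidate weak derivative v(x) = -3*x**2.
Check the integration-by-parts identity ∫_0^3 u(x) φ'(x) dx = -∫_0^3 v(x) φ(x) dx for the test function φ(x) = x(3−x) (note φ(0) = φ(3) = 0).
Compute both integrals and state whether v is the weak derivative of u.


LHS = 729/20, RHS = 729/20. Yes, v = u' weakly.

u(x) = -x**3 - 2, classical derivative u'(x) = -3*x**2.
φ(x) = x(3−x), so φ'(x) = 3 - 2*x.
Note φ(0) = φ(3) = 0, so the boundary term u·φ vanishes.
LHS = ∫_0^3 u(x) φ'(x) dx = ∫_0^3 (2*x^4 - 3*x^3 + 4*x - 6) dx. Term by term:
  ∫_0^3 2*x^4 dx = 486/5;  ∫_0^3 -3*x^3 dx = -243/4;  ∫_0^3 4*x dx = 18;
  ∫_0^3 -6 dx = -18.
Sum: 486/5 − 243/4 + 18 − 18 = 729/20.
So LHS = 729/20.
∫_0^3 v(x) φ(x) dx = ∫_0^3 (3*x^4 - 9*x^3) dx. Term by term:
  ∫_0^3 3*x^4 dx = 729/5;  ∫_0^3 -9*x^3 dx = -729/4.
Sum: 729/5 − 729/4 = -729/20.
So RHS = -∫_0^3 v(x) φ(x) dx = 729/20.
LHS = RHS, so the identity holds for this test φ.
Moreover u is smooth here and v(x) = u'(x) = -3*x**2 pointwise, so the identity holds for every test function. Hence v is the weak derivative of u.


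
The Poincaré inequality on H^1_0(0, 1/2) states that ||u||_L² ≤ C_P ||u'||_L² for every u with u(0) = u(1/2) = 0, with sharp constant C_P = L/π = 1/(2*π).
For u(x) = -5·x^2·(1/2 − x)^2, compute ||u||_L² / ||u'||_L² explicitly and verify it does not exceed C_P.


||u||_L² / ||u'||_L² = sqrt(3)/12 < C_P = 1/(2*π).

u(x) = -5·x^2·(1/2 − x)^2, so u'(x) = 5*x*(-8*x^2 + 6*x - 1)/2.
u(x) = -5·x^2·(1/2 − x)^2 vanishes at x = 0 and x = 1/2, so u ∈ H^1_0(0, 1/2). Differentiate via the product rule and integrate the resulting polynomials term by term.
  ∫_0^1/2 u² dx = ∫_0^1/2 (25*x^8 - 50*x^7 + 75*x^6/2 - 25*x^5/2 + 25*x^4/16) dx. Term by term:
    ∫_0^1/2 25*x^8 dx = 25/4608;  ∫_0^1/2 -50*x^7 dx = -25/1024;  ∫_0^1/2 75*x^6/2 dx = 75/1792;
    ∫_0^1/2 -25*x^5/2 dx = -25/768;  ∫_0^1/2 25*x^4/16 dx = 5/512.
  Sum: 25/4608 − 25/1024 + 75/1792 − 25/768 + 5/512 = 5/64512.
  ∫_0^1/2 (u')² dx = ∫_0^1/2 (400*x^6 - 600*x^5 + 325*x^4 - 75*x^3 + 25*x^2/4) dx. Term by term:
    ∫_0^1/2 400*x^6 dx = 25/56;  ∫_0^1/2 -600*x^5 dx = -25/16;  ∫_0^1/2 325*x^4 dx = 65/32;
    ∫_0^1/2 -75*x^3 dx = -75/64;  ∫_0^1/2 25*x^2/4 dx = 25/96.
  Sum: 25/56 − 25/16 + 65/32 − 75/64 + 25/96 = 5/1344.
∫_0^1/2 u² dx = 5/64512, so ||u||_L² = sqrt(35)/672.
∫_0^1/2 (u')² dx = 5/1344, so ||u'||_L² = sqrt(105)/168.
Ratio ||u||_L² / ||u'||_L² = sqrt(3)/12.
Sharp Poincaré constant on H^1_0(0, 1/2) is C_P = L/π = 1/(2*π), achieved by sin(2*π·x).
A polynomial bump cannot attain the sharp Poincaré constant (only the first sine eigenfunction does), so the ratio is strictly less than C_P, consistent with ||u||_L² ≤ C_P ||u'||_L².


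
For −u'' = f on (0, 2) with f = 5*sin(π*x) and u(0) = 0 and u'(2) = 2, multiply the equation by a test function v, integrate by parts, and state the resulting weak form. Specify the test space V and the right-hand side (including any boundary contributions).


V = {v ∈ H^1(0, 2) : v(0) = 0} (test functions vanish at x = 0 where u is specified); weak form: ∫_0^2 u'v' dx = ∫_0^2 (5*sin(π*x)) v dx + 2·v(2) for all v ∈ V.

Multiply both sides by a test function v and integrate from 0 to 2:
  ∫_0^2 −u''(x) v(x) dx = ∫_0^2 f(x) v(x) dx.
Integrate the LHS by parts once:
  ∫_0^2 −u'' v dx = −[u'(x) v(x)]_0^2 + ∫_0^2 u'(x) v'(x) dx.
Thus ∫_0^2 u'(x) v'(x) dx = ∫_0^2 f(x) v(x) dx + [u'(x) v(x)]_0^2.
Choose V so that boundary terms are either known or forced to vanish.
Mixed BC: u(0) = 0 (Dirichlet) and u'(2) = 2 (Neumann). Define V = {v ∈ H^1(0, 2) : v(0) = 0}. Then [u' v]_0^2 = u'(2)·v(2) − u'(0)·0 = 2·v(2).
Weak formulation: find u (satisfying any essential BC) such that ∫_0^2 u'(x) v'(x) dx = ∫_0^2 f v dx + 2·v(2) for all v ∈ V (Dirichlet at 0 absorbed into V; Neumann datum at x = 2 contributes the boundary term).
Substituting f(x) = 5*sin(π*x), the right-hand side is ∫_0^2 (5*sin(π*x)) v dx + 2·v(2).


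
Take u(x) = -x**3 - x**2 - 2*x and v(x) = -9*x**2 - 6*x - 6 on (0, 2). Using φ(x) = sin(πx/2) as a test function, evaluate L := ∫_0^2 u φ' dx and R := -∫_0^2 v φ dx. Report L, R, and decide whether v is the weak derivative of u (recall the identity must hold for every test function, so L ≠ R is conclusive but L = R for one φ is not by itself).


LHS = -96/π^3 + 40/π, RHS = -288/π^3 + 120/π. No, v is not the weak derivative of u.

u(x) = -x**3 - x**2 - 2*x, classical derivative u'(x) = -3*x**2 - 2*x - 2.
φ(x) = sin(πx/2), so φ'(x) = π*cos(π*x/2)/2.
Note φ(0) = φ(2) = 0, so the boundary term u·φ vanishes.
LHS = ∫_0^2 u(x) φ'(x) dx = ∫_0^2 (-π*x^3*cos(π*x/2)/2 - π*x^2*cos(π*x/2)/2 - π*x*cos(π*x/2)) dx. Term by term:
  ∫_0^2 -π*x*cos(π*x/2) dx = 8/π;  ∫_0^2 -π*x^2*cos(π*x/2)/2 dx = 8/π;  ∫_0^2 -π*x^3*cos(π*x/2)/2 dx = -96/π^3 + 24/π.
Sum: 8/π + 8/π + -96/π^3 + 24/π = -96/π^3 + 40/π.
So LHS = -96/π^3 + 40/π.
∫_0^2 v(x) φ(x) dx = ∫_0^2 (-9*x^2*sin(π*x/2) - 6*x*sin(π*x/2) - 6*sin(π*x/2)) dx. Term by term:
  ∫_0^2 -6*sin(π*x/2) dx = -24/π;  ∫_0^2 -9*x^2*sin(π*x/2) dx = -72/π + 288/π^3;  ∫_0^2 -6*x*sin(π*x/2) dx = -24/π.
Sum: -24/π + -72/π + 288/π^3 − 24/π = -120/π + 288/π^3.
So RHS = -∫_0^2 v(x) φ(x) dx = -288/π^3 + 120/π.
LHS − RHS = -80/π + 192/π^3 ≠ 0, so the identity fails.
(For a valid weak derivative the identity must hold for EVERY test function, in particular this one. The failure shows v is NOT the weak derivative of u.)
Correct weak derivative would be u'(x) = -3*x**2 - 2*x - 2.


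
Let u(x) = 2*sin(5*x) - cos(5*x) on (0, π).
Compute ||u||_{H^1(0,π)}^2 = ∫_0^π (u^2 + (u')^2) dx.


||u||_{H^1(0,π)}^2 = 65*π

u'(x) = 5*sin(5*x) + 10*cos(5*x).
Expand u² and (u')² and integrate term by term on (0, π), using: for integers n ≥ 1, ∫_0^π sin²(nx) dx = ∫_0^π cos²(nx) dx = π/2; for n ≠ n', ∫_0^π sin(nx)sin(n'x) dx = ∫_0^π cos(nx)cos(n'x) dx = 0; and by product-to-sum, ∫_0^π sin(nx)cos(n'x) dx = ½∫_0^π [sin((n+n')x) + sin((n−n')x)] dx, which is 0 when n+n' is even and 2n/(n²−n'²) when n+n' is odd (it need not vanish on (0, π)).
  u² squared terms: (-1)²·∫cos(5x)² dx = 1·π/2 = π/2;  (2)²·∫sin(5x)² dx = 4·π/2 = 2*π.
  u² cross terms: 2·(-1)·(2)·∫cos(5x)·sin(5x) dx = -4·(0) = 0.
  So ∫_0^π u² dx = π/2 + 2*π + 0 = 5*π/2.
  (u')² squared terms: (5)²·∫sin(5x)² dx = 25·π/2 = 25*π/2;  (10)²·∫cos(5x)² dx = 100·π/2 = 50*π.
  (u')² cross terms: 2·(5)·(10)·∫sin(5x)·cos(5x) dx = 100·(0) = 0.
  So ∫_0^π (u')² dx = 25*π/2 + 50*π + 0 = 125*π/2.
||u||_{H^1}^2 = (5*π/2) + (125*π/2) = 65*π.


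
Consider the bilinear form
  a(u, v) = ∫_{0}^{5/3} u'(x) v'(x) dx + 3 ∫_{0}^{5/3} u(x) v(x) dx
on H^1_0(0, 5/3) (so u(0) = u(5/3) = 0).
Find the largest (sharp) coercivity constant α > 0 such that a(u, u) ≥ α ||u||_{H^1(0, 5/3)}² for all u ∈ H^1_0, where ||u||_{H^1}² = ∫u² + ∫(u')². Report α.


α = 1

Coercivity of a(·,·) on H^1_0(0, 5/3) means a(u, u) ≥ α ||u||_{H^1}² for every u ∈ H^1_0.
The interval has length L = 5/3, and Poincaré/coercivity depend only on L. Here a(u, u) = ∫(u')² + (3)·∫u².
Here c = 3 ≥ 1, so a(u,u) = ∫(u')² + c∫u² ≥ ∫(u')² + ∫u² = ||u||_{H^1}², i.e. α = 1 works. No larger α is possible: a(u,u) ≥ α||u||_{H^1}² means (1−α)∫(u')² ≥ (α−c)∫u², and for the modes u_n = sin(nπ(x−x₀)/L) (x₀ the left endpoint) one has ∫u_n²/∫(u_n')² = (L/(nπ))² → 0, so a(u_n,u_n)/||u_n||_{H^1}² → 1. Hence the optimal constant is α = 1.
Therefore α = 1.


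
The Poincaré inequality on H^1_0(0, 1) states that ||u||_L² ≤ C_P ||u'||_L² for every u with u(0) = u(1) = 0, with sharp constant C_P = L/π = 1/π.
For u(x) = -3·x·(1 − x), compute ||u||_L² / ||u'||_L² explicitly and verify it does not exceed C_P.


||u||_L² / ||u'||_L² = sqrt(10)/10 < C_P = 1/π.

u(x) = -3·x·(1 − x), so u'(x) = 6*x - 3.
u(x) = -3·x·(1 − x) vanishes at x = 0 and x = 1, so u ∈ H^1_0(0, 1). Differentiate via the product rule and integrate the resulting polynomials term by term.
  ∫_0^1 u² dx = ∫_0^1 (9*x^4 - 18*x^3 + 9*x^2) dx. Term by term:
    ∫_0^1 9*x^4 dx = 9/5;  ∫_0^1 -18*x^3 dx = -9/2;  ∫_0^1 9*x^2 dx = 3.
  Sum: 9/5 − 9/2 + 3 = 3/10.
  ∫_0^1 (u')² dx = ∫_0^1 (36*x^2 - 36*x + 9) dx. Term by term:
    ∫_0^1 36*x^2 dx = 12;  ∫_0^1 -36*x dx = -18;  ∫_0^1 9 dx = 9.
  Sum: 12 − 18 + 9 = 3.
∫_0^1 u² dx = 3/10, so ||u||_L² = sqrt(30)/10.
∫_0^1 (u')² dx = 3, so ||u'||_L² = sqrt(3).
Ratio ||u||_L² / ||u'||_L² = sqrt(10)/10.
Sharp Poincaré constant on H^1_0(0, 1) is C_P = L/π = 1/π, achieved by sin(π·x).
A polynomial bump cannot attain the sharp Poincaré constant (only the first sine eigenfunction does), so the ratio is strictly less than C_P, consistent with ||u||_L² ≤ C_P ||u'||_L².


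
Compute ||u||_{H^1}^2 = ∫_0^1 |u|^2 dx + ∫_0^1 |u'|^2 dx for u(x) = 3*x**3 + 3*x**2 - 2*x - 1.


||u||_{H^1}^2 = 7711/210

The H^1 norm (squared) on an interval (0, L) is
  ||u||_{H^1}^2 = ∫_0^L u(x)^2 dx + ∫_0^L u'(x)^2 dx.
Compute u'(x) = 9*x**2 + 6*x - 2.
Then u(x)^2 = 9*x**6 + 18*x**5 - 3*x**4 - 18*x**3 - 2*x**2 + 4*x + 1 and u'(x)^2 = 81*x**4 + 108*x**3 - 24*x + 4.
Integrate each monomial from 0 to 1 using ∫_0^1 c·x^n dx = c·1^(n+1)/(n+1):
  ∫_0^1 u(x)^2 dx = ∫_0^1 (9*x^6 + 18*x^5 - 3*x^4 - 18*x^3 - 2*x^2 + 4*x + 1) dx. Term by term:
    ∫_0^1 9*x^6 dx = 9/7;  ∫_0^1 18*x^5 dx = 3;  ∫_0^1 -3*x^4 dx = -3/5;
    ∫_0^1 -18*x^3 dx = -9/2;  ∫_0^1 -2*x^2 dx = -2/3;  ∫_0^1 4*x dx = 2;
    ∫_0^1 1 dx = 1.
  Sum: 9/7 + 3 − 3/5 − 9/2 − 2/3 + 2 + 1 = 319/210.
  ∫_0^1 u'(x)^2 dx = ∫_0^1 (81*x^4 + 108*x^3 - 24*x + 4) dx. Term by term:
    ∫_0^1 81*x^4 dx = 81/5;  ∫_0^1 108*x^3 dx = 27;  ∫_0^1 -24*x dx = -12;
    ∫_0^1 4 dx = 4.
  Sum: 81/5 + 27 − 12 + 4 = 176/5.
Adding: ||u||_{H^1}^2 = 319/210 + 176/5 = 7711/210.


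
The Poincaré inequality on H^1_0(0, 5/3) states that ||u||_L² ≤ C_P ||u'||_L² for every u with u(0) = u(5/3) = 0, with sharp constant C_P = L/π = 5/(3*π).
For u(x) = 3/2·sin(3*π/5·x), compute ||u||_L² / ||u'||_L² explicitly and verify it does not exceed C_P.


||u||_L² / ||u'||_L² = 5/(3*π) = C_P.

u(x) = 3/2·sin(3*π/5·x), so u'(x) = 9*π*cos(3*π*x/5)/10.
Writing u(x) = A·sin(kπx/L) with A = 3/2 and k = 1, use ∫_0^L sin²(kπx/L) dx = L/2 and ∫_0^L cos²(kπx/L) dx = L/2.
u² = 9/4·sin²(3*π/5·x) and (u')² = 81*π^2/100·cos²(3*π/5·x), and each of sin², cos² integrates to L/2 = 5/6 over (0, 5/3).
∫_0^5/3 u² dx = 15/8, so ||u||_L² = sqrt(30)/4.
∫_0^5/3 (u')² dx = 27*π^2/40, so ||u'||_L² = 3*sqrt(30)*π/20.
Ratio ||u||_L² / ||u'||_L² = 5/(3*π).
Sharp Poincaré constant on H^1_0(0, 5/3) is C_P = L/π = 5/(3*π), achieved by sin(3*π/5·x).
This is the k = 1 eigenfunction (up to amplitude), so the ratio equals the sharp Poincaré constant exactly.


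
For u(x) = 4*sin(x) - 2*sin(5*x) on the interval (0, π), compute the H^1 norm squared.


||u||_{H^1(0,π)}^2 = 68*π

u'(x) = 4*cos(x) - 10*cos(5*x).
Expand u² and (u')² and integrate term by term on (0, π), using: for integers n ≥ 1, ∫_0^π sin²(nx) dx = ∫_0^π cos²(nx) dx = π/2; for n ≠ n', ∫_0^π sin(nx)sin(n'x) dx = ∫_0^π cos(nx)cos(n'x) dx = 0; and by product-to-sum, ∫_0^π sin(nx)cos(n'x) dx = ½∫_0^π [sin((n+n')x) + sin((n−n')x)] dx, which is 0 when n+n' is even and 2n/(n²−n'²) when n+n' is odd (it need not vanish on (0, π)).
  u² squared terms: (-2)²·∫sin(5x)² dx = 4·π/2 = 2*π;  (4)²·∫sin(x)² dx = 16·π/2 = 8*π.
  u² cross terms: 2·(-2)·(4)·∫sin(5x)·sin(x) dx = -16·(0) = 0.
  So ∫_0^π u² dx = 2*π + 8*π + 0 = 10*π.
  (u')² squared terms: (-10)²·∫cos(5x)² dx = 100·π/2 = 50*π;  (4)²·∫cos(x)² dx = 16·π/2 = 8*π.
  (u')² cross terms: 2·(-10)·(4)·∫cos(5x)·cos(x) dx = -80·(0) = 0.
  So ∫_0^π (u')² dx = 50*π + 8*π + 0 = 58*π.
||u||_{H^1}^2 = (10*π) + (58*π) = 68*π.


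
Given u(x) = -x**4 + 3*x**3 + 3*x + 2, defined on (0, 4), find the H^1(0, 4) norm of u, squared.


||u||_{H^1}^2 = 341548/63

The H^1 norm (squared) on an interval (0, L) is
  ||u||_{H^1}^2 = ∫_0^L u(x)^2 dx + ∫_0^L u'(x)^2 dx.
Compute u'(x) = -4*x**3 + 9*x**2 + 3.
Then u(x)^2 = x**8 - 6*x**7 + 9*x**6 - 6*x**5 + 14*x**4 + 12*x**3 + 9*x**2 + 12*x + 4 and u'(x)^2 = 16*x**6 - 72*x**5 + 81*x**4 - 24*x**3 + 54*x**2 + 9.
Integrate each monomial from 0 to 4 using ∫_0^4 c·x^n dx = c·4^(n+1)/(n+1):
  ∫_0^4 u(x)^2 dx = ∫_0^4 (x^8 - 6*x^7 + 9*x^6 - 6*x^5 + 14*x^4 + 12*x^3 + 9*x^2 + 12*x + 4) dx. Term by term:
    ∫_0^4 x^8 dx = 262144/9;  ∫_0^4 -6*x^7 dx = -49152;  ∫_0^4 9*x^6 dx = 147456/7;
    ∫_0^4 -6*x^5 dx = -4096;  ∫_0^4 14*x^4 dx = 14336/5;  ∫_0^4 12*x^3 dx = 768;
    ∫_0^4 9*x^2 dx = 192;  ∫_0^4 12*x dx = 96;  ∫_0^4 4 dx = 16.
  Sum: 262144/9 − 49152 + 147456/7 − 4096 + 14336/5 + 768 + 192 + 96 + 16 = 278288/315.
  ∫_0^4 u'(x)^2 dx = ∫_0^4 (16*x^6 - 72*x^5 + 81*x^4 - 24*x^3 + 54*x^2 + 9) dx. Term by term:
    ∫_0^4 16*x^6 dx = 262144/7;  ∫_0^4 -72*x^5 dx = -49152;  ∫_0^4 81*x^4 dx = 82944/5;
    ∫_0^4 -24*x^3 dx = -1536;  ∫_0^4 54*x^2 dx = 1152;  ∫_0^4 9 dx = 36.
  Sum: 262144/7 − 49152 + 82944/5 − 1536 + 1152 + 36 = 158828/35.
Adding: ||u||_{H^1}^2 = 278288/315 + 158828/35 = 341548/63.


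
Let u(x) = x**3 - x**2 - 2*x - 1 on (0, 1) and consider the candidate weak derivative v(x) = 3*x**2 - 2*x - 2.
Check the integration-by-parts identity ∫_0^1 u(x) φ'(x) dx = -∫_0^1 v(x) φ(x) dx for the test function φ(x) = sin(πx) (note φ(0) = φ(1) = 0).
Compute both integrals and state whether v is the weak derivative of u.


LHS = 12/π^3 + 3/π, RHS = 12/π^3 + 3/π. Yes, v = u' weakly.

u(x) = x**3 - x**2 - 2*x - 1, classical derivative u'(x) = 3*x**2 - 2*x - 2.
φ(x) = sin(πx), so φ'(x) = π*cos(π*x).
Note φ(0) = φ(1) = 0, so the boundary term u·φ vanishes.
LHS = ∫_0^1 u(x) φ'(x) dx = ∫_0^1 (π*x^3*cos(π*x) - π*x^2*cos(π*x) - 2*π*x*cos(π*x) - π*cos(π*x)) dx. Term by term:
  ∫_0^1 -π*cos(π*x) dx = 0;  ∫_0^1 π*x^3*cos(π*x) dx = -3/π + 12/π^3;  ∫_0^1 -π*x^2*cos(π*x) dx = 2/π;
  ∫_0^1 -2*π*x*cos(π*x) dx = 4/π.
Sum: 0 + -3/π + 12/π^3 + 2/π + 4/π = 12/π^3 + 3/π.
So LHS = 12/π^3 + 3/π.
∫_0^1 v(x) φ(x) dx = ∫_0^1 (3*x^2*sin(π*x) - 2*x*sin(π*x) - 2*sin(π*x)) dx. Term by term:
  ∫_0^1 -2*sin(π*x) dx = -4/π;  ∫_0^1 -2*x*sin(π*x) dx = -2/π;  ∫_0^1 3*x^2*sin(π*x) dx = -12/π^3 + 3/π.
Sum: -4/π − 2/π + -12/π^3 + 3/π = -3/π - 12/π^3.
So RHS = -∫_0^1 v(x) φ(x) dx = 12/π^3 + 3/π.
LHS = RHS, so the identity holds for this test φ.
Moreover u is smooth here and v(x) = u'(x) = 3*x**2 - 2*x - 2 pointwise, so the identity holds for every test function. Hence v is the weak derivative of u.


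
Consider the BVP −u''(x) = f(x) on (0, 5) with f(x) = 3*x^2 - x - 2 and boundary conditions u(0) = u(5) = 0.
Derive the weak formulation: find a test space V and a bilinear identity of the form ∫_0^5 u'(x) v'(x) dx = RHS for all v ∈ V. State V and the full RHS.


V = H^1_0(0, 5) (so v(0) = v(5) = 0); weak form: ∫_0^5 u'v' dx = ∫_0^5 (3*x^2 - x - 2) v dx for all v ∈ V.

Multiply both sides by a test function v and integrate from 0 to 5:
  ∫_0^5 −u''(x) v(x) dx = ∫_0^5 f(x) v(x) dx.
Integrate the LHS by parts once:
  ∫_0^5 −u'' v dx = −[u'(x) v(x)]_0^5 + ∫_0^5 u'(x) v'(x) dx.
Thus ∫_0^5 u'(x) v'(x) dx = ∫_0^5 f(x) v(x) dx + [u'(x) v(x)]_0^5.
Choose V so that boundary terms are either known or forced to vanish.
u is Dirichlet: u(0) = u(5) = 0. Let V = H^1_0(0, 5); then v(0) = v(5) = 0, and [u' v]_0^5 = 0.
Weak formulation: find u (satisfying any essential BC) such that ∫_0^5 u'(x) v'(x) dx = ∫_0^5 f v dx for all v ∈ V.
Substituting f(x) = 3*x^2 - x - 2, the right-hand side is ∫_0^5 (3*x^2 - x - 2) v dx.


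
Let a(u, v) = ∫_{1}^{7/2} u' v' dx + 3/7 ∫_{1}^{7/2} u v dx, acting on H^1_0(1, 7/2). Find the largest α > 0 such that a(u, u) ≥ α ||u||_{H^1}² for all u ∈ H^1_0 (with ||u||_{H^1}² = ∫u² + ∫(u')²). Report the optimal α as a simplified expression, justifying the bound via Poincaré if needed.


α = (75 + 28*π^2)/(7*(25 + 4*π^2))

Coercivity of a(·,·) on H^1_0(1, 7/2) means a(u, u) ≥ α ||u||_{H^1}² for every u ∈ H^1_0.
The interval has length L = 5/2, and Poincaré/coercivity depend only on L. Here a(u, u) = ∫(u')² + (3/7)·∫u².
Here 0 < c = 3/7 < 1. The condition a(u,u) ≥ α||u||_{H^1}² reads (1−α)∫(u')² ≥ (α−c)∫u². Any admissible α is ≤ 1 (rapidly oscillating u have ∫u²/∫(u')² → 0), and α = 1 would force 0 ≥ (1−c)∫u², impossible since c < 1; so 1−α > 0. By the sharp Poincaré inequality on H^1_0 of an interval of length L, ∫(u')² ≥ (π/L)²∫u² with equality for the first sine mode sin(π(x−x₀)/L) (x₀ the left endpoint), so the inequality holds for all u iff (1−α)(π/L)² ≥ α − c, i.e. α ≤ ((π/L)² + c)/((π/L)² + 1) = (1 + c(L/π)²)/(1 + (L/π)²). With (π/L)² = 4*π^2/25 and c = 3/7, the largest admissible constant is α = ((π/L)² + c)/((π/L)² + 1).
Simplifying, α = (75 + 28*π^2)/(7*(25 + 4*π^2)).


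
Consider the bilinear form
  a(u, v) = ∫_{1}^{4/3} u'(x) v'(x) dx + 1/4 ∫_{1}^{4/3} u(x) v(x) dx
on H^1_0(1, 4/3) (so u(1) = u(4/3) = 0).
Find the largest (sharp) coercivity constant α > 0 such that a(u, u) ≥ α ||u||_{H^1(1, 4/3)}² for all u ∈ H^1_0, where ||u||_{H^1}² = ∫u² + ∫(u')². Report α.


α = (1 + 36*π^2)/(4*(1 + 9*π^2))

Coercivity of a(·,·) on H^1_0(1, 4/3) means a(u, u) ≥ α ||u||_{H^1}² for every u ∈ H^1_0.
The interval has length L = 1/3, and Poincaré/coercivity depend only on L. Here a(u, u) = ∫(u')² + (1/4)·∫u².
Here 0 < c = 1/4 < 1. The condition a(u,u) ≥ α||u||_{H^1}² reads (1−α)∫(u')² ≥ (α−c)∫u². Any admissible α is ≤ 1 (rapidly oscillating u have ∫u²/∫(u')² → 0), and α = 1 would force 0 ≥ (1−c)∫u², impossible since c < 1; so 1−α > 0. By the sharp Poincaré inequality on H^1_0 of an interval of length L, ∫(u')² ≥ (π/L)²∫u² with equality for the first sine mode sin(π(x−x₀)/L) (x₀ the left endpoint), so the inequality holds for all u iff (1−α)(π/L)² ≥ α − c, i.e. α ≤ ((π/L)² + c)/((π/L)² + 1) = (1 + c(L/π)²)/(1 + (L/π)²). With (π/L)² = 9*π^2 and c = 1/4, the largest admissible constant is α = ((π/L)² + c)/((π/L)² + 1).
Simplifying, α = (1 + 36*π^2)/(4*(1 + 9*π^2)).


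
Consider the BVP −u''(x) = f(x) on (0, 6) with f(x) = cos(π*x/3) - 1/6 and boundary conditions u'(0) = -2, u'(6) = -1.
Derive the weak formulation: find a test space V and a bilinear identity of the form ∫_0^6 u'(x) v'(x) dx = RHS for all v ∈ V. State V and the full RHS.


V = H^1(0, 6) (v unrestricted at boundary; u is determined up to an additive constant); weak form: ∫_0^6 u'v' dx = ∫_0^6 (cos(π*x/3) - 1/6) v dx − v(6) + 2·v(0) for all v ∈ V.

Multiply both sides by a test function v and integrate from 0 to 6:
  ∫_0^6 −u''(x) v(x) dx = ∫_0^6 f(x) v(x) dx.
Integrate the LHS by parts once:
  ∫_0^6 −u'' v dx = −[u'(x) v(x)]_0^6 + ∫_0^6 u'(x) v'(x) dx.
Thus ∫_0^6 u'(x) v'(x) dx = ∫_0^6 f(x) v(x) dx + [u'(x) v(x)]_0^6.
Choose V so that boundary terms are either known or forced to vanish.
u has inhomogeneous Neumann u'(0) = -2, u'(6) = -1. [u' v]_0^6 = (-1)·v(6) − (-2)·v(0) = − v(6) + 2·v(0). Take V = H^1(0, 6); boundary term becomes part of RHS.
Weak formulation: find u (satisfying any essential BC) such that ∫_0^6 u'(x) v'(x) dx = ∫_0^6 f v dx − v(6) + 2·v(0) for all v ∈ V (Neumann data are natural BCs: they enter the RHS as boundary terms).
Substituting f(x) = cos(π*x/3) - 1/6, the right-hand side is ∫_0^6 (cos(π*x/3) - 1/6) v dx − v(6) + 2·v(0).
Compatibility check (pure Neumann): taking v ≡ 1 ∈ V gives 0 = ∫_0^6 f dx + (-1) − (-2), i.e. ∫_0^6 f dx must equal u'(0) − u'(6) = -1. Indeed ∫_0^6 (cos(π*x/3) - 1/6) dx = -1, so the data are compatible. The solution is then unique only up to an additive constant (fix it e.g. by requiring ∫_0^6 u dx = 0).


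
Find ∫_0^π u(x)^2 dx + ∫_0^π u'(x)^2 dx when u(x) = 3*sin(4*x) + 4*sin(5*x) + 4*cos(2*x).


||u||_{H^1(0,π)}^2 = 1600/21 + 649*π/2

u'(x) = -8*sin(2*x) + 12*cos(4*x) + 20*cos(5*x).
Expand u² and (u')² and integrate term by term on (0, π), using: for integers n ≥ 1, ∫_0^π sin²(nx) dx = ∫_0^π cos²(nx) dx = π/2; for n ≠ n', ∫_0^π sin(nx)sin(n'x) dx = ∫_0^π cos(nx)cos(n'x) dx = 0; and by product-to-sum, ∫_0^π sin(nx)cos(n'x) dx = ½∫_0^π [sin((n+n')x) + sin((n−n')x)] dx, which is 0 when n+n' is even and 2n/(n²−n'²) when n+n' is odd (it need not vanish on (0, π)).
  u² squared terms: (3)²·∫sin(4x)² dx = 9·π/2 = 9*π/2;  (4)²·∫cos(2x)² dx = 16·π/2 = 8*π;  (4)²·∫sin(5x)² dx = 16·π/2 = 8*π.
  u² cross terms: 2·(3)·(4)·∫sin(4x)·cos(2x) dx = 24·(0) = 0;  2·(3)·(4)·∫sin(4x)·sin(5x) dx = 24·(0) = 0;  2·(4)·(4)·∫cos(2x)·sin(5x) dx = 32·(10/21) = 320/21.
  So ∫_0^π u² dx = 9*π/2 + 8*π + 8*π + 0 + 0 + 320/21 = 320/21 + 41*π/2.
  (u')² squared terms: (-8)²·∫sin(2x)² dx = 64·π/2 = 32*π;  (12)²·∫cos(4x)² dx = 144·π/2 = 72*π;  (20)²·∫cos(5x)² dx = 400·π/2 = 200*π.
  (u')² cross terms: 2·(-8)·(12)·∫sin(2x)·cos(4x) dx = -192·(0) = 0;  2·(-8)·(20)·∫sin(2x)·cos(5x) dx = -320·(-4/21) = 1280/21;  2·(12)·(20)·∫cos(4x)·cos(5x) dx = 480·(0) = 0.
  So ∫_0^π (u')² dx = 32*π + 72*π + 200*π + 0 + 1280/21 + 0 = 1280/21 + 304*π.
||u||_{H^1}^2 = (320/21 + 41*π/2) + (1280/21 + 304*π) = 1600/21 + 649*π/2.


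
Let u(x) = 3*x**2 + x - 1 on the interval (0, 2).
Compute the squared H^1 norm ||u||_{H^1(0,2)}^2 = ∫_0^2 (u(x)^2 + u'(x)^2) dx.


||u||_{H^1}^2 = 2824/15

The H^1 norm (squared) on an interval (0, L) is
  ||u||_{H^1}^2 = ∫_0^L u(x)^2 dx + ∫_0^L u'(x)^2 dx.
Compute u'(x) = 6*x + 1.
Then u(x)^2 = 9*x**4 + 6*x**3 - 5*x**2 - 2*x + 1 and u'(x)^2 = 36*x**2 + 12*x + 1.
Integrate each monomial from 0 to 2 using ∫_0^2 c·x^n dx = c·2^(n+1)/(n+1):
  ∫_0^2 u(x)^2 dx = ∫_0^2 (9*x^4 + 6*x^3 - 5*x^2 - 2*x + 1) dx. Term by term:
    ∫_0^2 9*x^4 dx = 288/5;  ∫_0^2 6*x^3 dx = 24;  ∫_0^2 -5*x^2 dx = -40/3;
    ∫_0^2 -2*x dx = -4;  ∫_0^2 1 dx = 2.
  Sum: 288/5 + 24 − 40/3 − 4 + 2 = 994/15.
  ∫_0^2 u'(x)^2 dx = ∫_0^2 (36*x^2 + 12*x + 1) dx. Term by term:
    ∫_0^2 36*x^2 dx = 96;  ∫_0^2 12*x dx = 24;  ∫_0^2 1 dx = 2.
  Sum: 96 + 24 + 2 = 122.
Adding: ||u||_{H^1}^2 = 994/15 + 122 = 2824/15.


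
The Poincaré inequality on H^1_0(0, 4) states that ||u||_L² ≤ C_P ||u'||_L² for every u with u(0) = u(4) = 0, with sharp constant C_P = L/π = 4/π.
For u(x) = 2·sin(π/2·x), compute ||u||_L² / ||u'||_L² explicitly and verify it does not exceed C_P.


||u||_L² / ||u'||_L² = 2/π < C_P = 4/π.

u(x) = 2·sin(π/2·x), so u'(x) = π*cos(π*x/2).
Writing u(x) = A·sin(kπx/L) with A = 2 and k = 2, use ∫_0^L sin²(kπx/L) dx = L/2 and ∫_0^L cos²(kπx/L) dx = L/2.
u² = 4·sin²(π/2·x) and (u')² = π^2·cos²(π/2·x), and each of sin², cos² integrates to L/2 = 2 over (0, 4).
∫_0^4 u² dx = 8, so ||u||_L² = 2*sqrt(2).
∫_0^4 (u')² dx = 2*π^2, so ||u'||_L² = sqrt(2)*π.
Ratio ||u||_L² / ||u'||_L² = 2/π.
Sharp Poincaré constant on H^1_0(0, 4) is C_P = L/π = 4/π, achieved by sin(π/4·x).
This is the k = 2 harmonic; the ratio L/(kπ) is strictly less than C_P = L/π, consistent with the sharp inequality ||u||_L² ≤ C_P ||u'||_L².


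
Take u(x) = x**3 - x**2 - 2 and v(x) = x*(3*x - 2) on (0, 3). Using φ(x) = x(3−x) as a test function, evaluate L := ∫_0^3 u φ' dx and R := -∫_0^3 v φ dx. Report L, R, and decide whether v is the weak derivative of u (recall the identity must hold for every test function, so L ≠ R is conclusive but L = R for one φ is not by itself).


LHS = -459/20, RHS = -459/20. Yes, v = u' weakly.

u(x) = x**3 - x**2 - 2, classical derivative u'(x) = 3*x**2 - 2*x.
φ(x) = x(3−x), so φ'(x) = 3 - 2*x.
Note φ(0) = φ(3) = 0, so the boundary term u·φ vanishes.
LHS = ∫_0^3 u(x) φ'(x) dx = ∫_0^3 (-2*x^4 + 5*x^3 - 3*x^2 + 4*x - 6) dx. Term by term:
  ∫_0^3 -2*x^4 dx = -486/5;  ∫_0^3 5*x^3 dx = 405/4;  ∫_0^3 -3*x^2 dx = -27;
  ∫_0^3 4*x dx = 18;  ∫_0^3 -6 dx = -18.
Sum: -486/5 + 405/4 − 27 + 18 − 18 = -459/20.
So LHS = -459/20.
∫_0^3 v(x) φ(x) dx = ∫_0^3 (-3*x^4 + 11*x^3 - 6*x^2) dx. Term by term:
  ∫_0^3 -3*x^4 dx = -729/5;  ∫_0^3 11*x^3 dx = 891/4;  ∫_0^3 -6*x^2 dx = -54.
Sum: -729/5 + 891/4 − 54 = 459/20.
So RHS = -∫_0^3 v(x) φ(x) dx = -459/20.
LHS = RHS, so the identity holds for this test φ.
Moreover u is smooth here and v(x) = u'(x) = 3*x**2 - 2*x pointwise, so the identity holds for every test function. Hence v is the weak derivative of u.


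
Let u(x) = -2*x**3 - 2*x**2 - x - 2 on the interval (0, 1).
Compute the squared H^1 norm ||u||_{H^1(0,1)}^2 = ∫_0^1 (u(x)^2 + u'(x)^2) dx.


||u||_{H^1}^2 = 5149/105

The H^1 norm (squared) on an interval (0, L) is
  ||u||_{H^1}^2 = ∫_0^L u(x)^2 dx + ∫_0^L u'(x)^2 dx.
Compute u'(x) = -6*x**2 - 4*x - 1.
Then u(x)^2 = 4*x**6 + 8*x**5 + 8*x**4 + 12*x**3 + 9*x**2 + 4*x + 4 and u'(x)^2 = 36*x**4 + 48*x**3 + 28*x**2 + 8*x + 1.
Integrate each monomial from 0 to 1 using ∫_0^1 c·x^n dx = c·1^(n+1)/(n+1):
  ∫_0^1 u(x)^2 dx = ∫_0^1 (4*x^6 + 8*x^5 + 8*x^4 + 12*x^3 + 9*x^2 + 4*x + 4) dx. Term by term:
    ∫_0^1 4*x^6 dx = 4/7;  ∫_0^1 8*x^5 dx = 4/3;  ∫_0^1 8*x^4 dx = 8/5;
    ∫_0^1 12*x^3 dx = 3;  ∫_0^1 9*x^2 dx = 3;  ∫_0^1 4*x dx = 2;
    ∫_0^1 4 dx = 4.
  Sum: 4/7 + 4/3 + 8/5 + 3 + 3 + 2 + 4 = 1628/105.
  ∫_0^1 u'(x)^2 dx = ∫_0^1 (36*x^4 + 48*x^3 + 28*x^2 + 8*x + 1) dx. Term by term:
    ∫_0^1 36*x^4 dx = 36/5;  ∫_0^1 48*x^3 dx = 12;  ∫_0^1 28*x^2 dx = 28/3;
    ∫_0^1 8*x dx = 4;  ∫_0^1 1 dx = 1.
  Sum: 36/5 + 12 + 28/3 + 4 + 1 = 503/15.
Adding: ||u||_{H^1}^2 = 1628/105 + 503/15 = 5149/105.


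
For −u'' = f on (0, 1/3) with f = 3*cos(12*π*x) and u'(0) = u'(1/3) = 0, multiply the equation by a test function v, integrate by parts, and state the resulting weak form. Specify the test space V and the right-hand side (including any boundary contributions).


V = H^1(0, 1/3) (no boundary constraint on v; u is determined up to an additive constant); weak form: ∫_0^1/3 u'v' dx = ∫_0^1/3 (3*cos(12*π*x)) v dx for all v ∈ V.

Multiply both sides by a test function v and integrate from 0 to 1/3:
  ∫_0^1/3 −u''(x) v(x) dx = ∫_0^1/3 f(x) v(x) dx.
Integrate the LHS by parts once:
  ∫_0^1/3 −u'' v dx = −[u'(x) v(x)]_0^1/3 + ∫_0^1/3 u'(x) v'(x) dx.
Thus ∫_0^1/3 u'(x) v'(x) dx = ∫_0^1/3 f(x) v(x) dx + [u'(x) v(x)]_0^1/3.
Choose V so that boundary terms are either known or forced to vanish.
u has homogeneous Neumann: u'(0) = u'(1/3) = 0. So [u' v]_0^1/3 = 0·v(1/3) − 0·v(0) = 0 for any v; take V = H^1(0, 1/3).
Weak formulation: find u (satisfying any essential BC) such that ∫_0^1/3 u'(x) v'(x) dx = ∫_0^1/3 f v dx for all v ∈ V (homogeneous Neumann, so boundary terms vanish).
Substituting f(x) = 3*cos(12*π*x), the right-hand side is ∫_0^1/3 (3*cos(12*π*x)) v dx.
Compatibility check (pure Neumann): taking v ≡ 1 ∈ V gives 0 = ∫_0^1/3 f dx + (0) − (0), i.e. ∫_0^1/3 f dx must equal u'(0) − u'(1/3) = 0. Indeed ∫_0^1/3 (3*cos(12*π*x)) dx = 0, so the data are compatible. The solution is then unique only up to an additive constant (fix it e.g. by requiring ∫_0^1/3 u dx = 0).


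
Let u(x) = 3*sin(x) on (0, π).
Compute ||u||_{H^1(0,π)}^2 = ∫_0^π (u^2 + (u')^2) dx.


||u||_{H^1(0,π)}^2 = 9*π

u'(x) = 3*cos(x).
Expand u² and (u')² and integrate term by term on (0, π), using: for integers n ≥ 1, ∫_0^π sin²(nx) dx = ∫_0^π cos²(nx) dx = π/2; for n ≠ n', ∫_0^π sin(nx)sin(n'x) dx = ∫_0^π cos(nx)cos(n'x) dx = 0; and by product-to-sum, ∫_0^π sin(nx)cos(n'x) dx = ½∫_0^π [sin((n+n')x) + sin((n−n')x)] dx, which is 0 when n+n' is even and 2n/(n²−n'²) when n+n' is odd (it need not vanish on (0, π)).
  u² squared terms: (3)²·∫sin(x)² dx = 9·π/2 = 9*π/2.
  So ∫_0^π u² dx = 9*π/2.
  (u')² squared terms: (3)²·∫cos(x)² dx = 9·π/2 = 9*π/2.
  So ∫_0^π (u')² dx = 9*π/2.
||u||_{H^1}^2 = (9*π/2) + (9*π/2) = 9*π.


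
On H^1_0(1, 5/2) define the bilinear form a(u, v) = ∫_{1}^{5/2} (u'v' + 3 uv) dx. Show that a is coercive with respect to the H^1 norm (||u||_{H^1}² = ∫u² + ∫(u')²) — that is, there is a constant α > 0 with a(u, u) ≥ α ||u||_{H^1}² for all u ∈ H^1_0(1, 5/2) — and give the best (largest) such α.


α = 1

Coercivity of a(·,·) on H^1_0(1, 5/2) means a(u, u) ≥ α ||u||_{H^1}² for every u ∈ H^1_0.
The interval has length L = 3/2, and Poincaré/coercivity depend only on L. Here a(u, u) = ∫(u')² + (3)·∫u².
Here c = 3 ≥ 1, so a(u,u) = ∫(u')² + c∫u² ≥ ∫(u')² + ∫u² = ||u||_{H^1}², i.e. α = 1 works. No larger α is possible: a(u,u) ≥ α||u||_{H^1}² means (1−α)∫(u')² ≥ (α−c)∫u², and for the modes u_n = sin(nπ(x−x₀)/L) (x₀ the left endpoint) one has ∫u_n²/∫(u_n')² = (L/(nπ))² → 0, so a(u_n,u_n)/||u_n||_{H^1}² → 1. Hence the optimal constant is α = 1.
Therefore α = 1.


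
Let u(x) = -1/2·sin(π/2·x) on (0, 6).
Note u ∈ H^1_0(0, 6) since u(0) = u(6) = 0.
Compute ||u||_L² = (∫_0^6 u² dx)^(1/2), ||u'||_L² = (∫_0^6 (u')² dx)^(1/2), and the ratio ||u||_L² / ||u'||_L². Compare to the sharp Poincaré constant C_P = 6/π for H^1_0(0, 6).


||u||_L² / ||u'||_L² = 2/π < C_P = 6/π.

u(x) = -1/2·sin(π/2·x), so u'(x) = -π*cos(π*x/2)/4.
Writing u(x) = A·sin(kπx/L) with A = -1/2 and k = 3, use ∫_0^L sin²(kπx/L) dx = L/2 and ∫_0^L cos²(kπx/L) dx = L/2.
u² = 1/4·sin²(π/2·x) and (u')² = π^2/16·cos²(π/2·x), and each of sin², cos² integrates to L/2 = 3 over (0, 6).
∫_0^6 u² dx = 3/4, so ||u||_L² = sqrt(3)/2.
∫_0^6 (u')² dx = 3*π^2/16, so ||u'||_L² = sqrt(3)*π/4.
Ratio ||u||_L² / ||u'||_L² = 2/π.
Sharp Poincaré constant on H^1_0(0, 6) is C_P = L/π = 6/π, achieved by sin(π/6·x).
This is the k = 3 harmonic; the ratio L/(kπ) is strictly less than C_P = L/π, consistent with the sharp inequality ||u||_L² ≤ C_P ||u'||_L².


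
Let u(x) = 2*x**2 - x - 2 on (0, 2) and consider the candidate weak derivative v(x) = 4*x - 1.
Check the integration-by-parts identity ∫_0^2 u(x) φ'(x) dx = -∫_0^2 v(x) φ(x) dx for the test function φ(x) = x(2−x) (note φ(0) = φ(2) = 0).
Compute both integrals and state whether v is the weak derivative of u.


LHS = -4, RHS = -4. Yes, v = u' weakly.

u(x) = 2*x**2 - x - 2, classical derivative u'(x) = 4*x - 1.
φ(x) = x(2−x), so φ'(x) = 2 - 2*x.
Note φ(0) = φ(2) = 0, so the boundary term u·φ vanishes.
LHS = ∫_0^2 u(x) φ'(x) dx = ∫_0^2 (-4*x^3 + 6*x^2 + 2*x - 4) dx. Term by term:
  ∫_0^2 -4*x^3 dx = -16;  ∫_0^2 6*x^2 dx = 16;  ∫_0^2 2*x dx = 4;
  ∫_0^2 -4 dx = -8.
Sum: -16 + 16 + 4 − 8 = -4.
So LHS = -4.
∫_0^2 v(x) φ(x) dx = ∫_0^2 (-4*x^3 + 9*x^2 - 2*x) dx. Term by term:
  ∫_0^2 -4*x^3 dx = -16;  ∫_0^2 9*x^2 dx = 24;  ∫_0^2 -2*x dx = -4.
Sum: -16 + 24 − 4 = 4.
So RHS = -∫_0^2 v(x) φ(x) dx = -4.
LHS = RHS, so the identity holds for this test φ.
Moreover u is smooth here and v(x) = u'(x) = 4*x - 1 pointwise, so the identity holds for every test function. Hence v is the weak derivative of u.
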